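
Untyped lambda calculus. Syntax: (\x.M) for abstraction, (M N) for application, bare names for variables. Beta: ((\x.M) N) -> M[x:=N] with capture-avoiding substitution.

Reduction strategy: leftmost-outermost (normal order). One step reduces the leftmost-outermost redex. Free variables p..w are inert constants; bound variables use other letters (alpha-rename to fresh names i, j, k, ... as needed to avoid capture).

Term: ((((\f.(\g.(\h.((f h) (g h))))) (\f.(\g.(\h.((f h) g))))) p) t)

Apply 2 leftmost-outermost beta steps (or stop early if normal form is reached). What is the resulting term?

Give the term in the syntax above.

Step 0: ((((\f.(\g.(\h.((f h) (g h))))) (\f.(\g.(\h.((f h) g))))) p) t)
Step 1: (((\g.(\h.(((\f.(\g.(\h.((f h) g)))) h) (g h)))) p) t)
Step 2: ((\h.(((\f.(\g.(\h.((f h) g)))) h) (p h))) t)

Answer: ((\h.(((\f.(\g.(\h.((f h) g)))) h) (p h))) t)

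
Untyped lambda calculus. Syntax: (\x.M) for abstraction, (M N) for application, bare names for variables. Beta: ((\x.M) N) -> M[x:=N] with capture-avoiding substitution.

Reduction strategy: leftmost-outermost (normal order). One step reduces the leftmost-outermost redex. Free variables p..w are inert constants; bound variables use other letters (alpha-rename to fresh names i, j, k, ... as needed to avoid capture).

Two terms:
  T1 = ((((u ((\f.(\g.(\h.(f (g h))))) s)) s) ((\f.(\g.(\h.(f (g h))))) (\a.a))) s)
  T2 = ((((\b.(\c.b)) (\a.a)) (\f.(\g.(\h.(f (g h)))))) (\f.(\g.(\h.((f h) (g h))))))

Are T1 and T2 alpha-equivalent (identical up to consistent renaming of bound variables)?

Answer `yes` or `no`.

Answer: no

Derivation:
Term 1: ((((u ((\f.(\g.(\h.(f (g h))))) s)) s) ((\f.(\g.(\h.(f (g h))))) (\a.a))) s)
Term 2: ((((\b.(\c.b)) (\a.a)) (\f.(\g.(\h.(f (g h)))))) (\f.(\g.(\h.((f h) (g h))))))
Alpha-equivalence: compare structure up to binder renaming.
Result: False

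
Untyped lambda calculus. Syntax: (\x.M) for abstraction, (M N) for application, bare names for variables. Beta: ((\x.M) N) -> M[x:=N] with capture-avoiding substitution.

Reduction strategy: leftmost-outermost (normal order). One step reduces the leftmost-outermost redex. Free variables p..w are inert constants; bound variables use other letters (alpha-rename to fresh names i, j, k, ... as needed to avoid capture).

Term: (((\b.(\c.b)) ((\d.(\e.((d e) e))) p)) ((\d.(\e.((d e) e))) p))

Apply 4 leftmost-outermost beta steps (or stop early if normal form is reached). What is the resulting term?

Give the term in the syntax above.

Answer: (\e.((p e) e))

Derivation:
Step 0: (((\b.(\c.b)) ((\d.(\e.((d e) e))) p)) ((\d.(\e.((d e) e))) p))
Step 1: ((\c.((\d.(\e.((d e) e))) p)) ((\d.(\e.((d e) e))) p))
Step 2: ((\d.(\e.((d e) e))) p)
Step 3: (\e.((p e) e))
Step 4: (normal form reached)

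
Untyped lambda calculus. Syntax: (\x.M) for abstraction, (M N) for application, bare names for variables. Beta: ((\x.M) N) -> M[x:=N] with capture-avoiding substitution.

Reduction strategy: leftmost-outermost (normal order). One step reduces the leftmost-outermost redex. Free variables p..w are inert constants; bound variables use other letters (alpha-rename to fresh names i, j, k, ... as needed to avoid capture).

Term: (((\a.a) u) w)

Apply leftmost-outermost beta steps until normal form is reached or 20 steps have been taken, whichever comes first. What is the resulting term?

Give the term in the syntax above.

Step 0: (((\a.a) u) w)
Step 1: (u w)

Answer: (u w)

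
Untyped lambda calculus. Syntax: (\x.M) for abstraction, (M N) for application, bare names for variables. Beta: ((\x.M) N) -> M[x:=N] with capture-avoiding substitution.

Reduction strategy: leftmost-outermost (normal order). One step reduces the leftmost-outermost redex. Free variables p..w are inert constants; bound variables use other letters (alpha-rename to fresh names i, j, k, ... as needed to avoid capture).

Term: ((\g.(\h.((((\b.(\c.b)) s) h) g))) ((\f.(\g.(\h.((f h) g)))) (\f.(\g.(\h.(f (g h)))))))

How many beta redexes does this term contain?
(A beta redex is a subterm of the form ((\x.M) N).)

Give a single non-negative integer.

Answer: 3

Derivation:
Term: ((\g.(\h.((((\b.(\c.b)) s) h) g))) ((\f.(\g.(\h.((f h) g)))) (\f.(\g.(\h.(f (g h)))))))
  Redex: ((\g.(\h.((((\b.(\c.b)) s) h) g))) ((\f.(\g.(\h.((f h) g)))) (\f.(\g.(\h.(f (g h)))))))
  Redex: ((\b.(\c.b)) s)
  Redex: ((\f.(\g.(\h.((f h) g)))) (\f.(\g.(\h.(f (g h))))))
Total redexes: 3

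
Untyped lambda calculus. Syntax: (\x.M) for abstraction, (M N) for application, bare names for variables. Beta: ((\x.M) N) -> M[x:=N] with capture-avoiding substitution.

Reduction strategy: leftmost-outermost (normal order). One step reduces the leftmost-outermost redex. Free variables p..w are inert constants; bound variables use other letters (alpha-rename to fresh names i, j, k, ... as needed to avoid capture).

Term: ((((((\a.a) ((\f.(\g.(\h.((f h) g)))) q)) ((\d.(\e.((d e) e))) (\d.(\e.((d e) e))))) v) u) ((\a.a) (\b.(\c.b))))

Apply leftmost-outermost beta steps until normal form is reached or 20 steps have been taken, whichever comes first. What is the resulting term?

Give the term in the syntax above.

Answer: ((((q v) (\e.((e e) e))) u) (\b.(\c.b)))

Derivation:
Step 0: ((((((\a.a) ((\f.(\g.(\h.((f h) g)))) q)) ((\d.(\e.((d e) e))) (\d.(\e.((d e) e))))) v) u) ((\a.a) (\b.(\c.b))))
Step 1: ((((((\f.(\g.(\h.((f h) g)))) q) ((\d.(\e.((d e) e))) (\d.(\e.((d e) e))))) v) u) ((\a.a) (\b.(\c.b))))
Step 2: (((((\g.(\h.((q h) g))) ((\d.(\e.((d e) e))) (\d.(\e.((d e) e))))) v) u) ((\a.a) (\b.(\c.b))))
Step 3: ((((\h.((q h) ((\d.(\e.((d e) e))) (\d.(\e.((d e) e)))))) v) u) ((\a.a) (\b.(\c.b))))
Step 4: ((((q v) ((\d.(\e.((d e) e))) (\d.(\e.((d e) e))))) u) ((\a.a) (\b.(\c.b))))
Step 5: ((((q v) (\e.(((\d.(\e.((d e) e))) e) e))) u) ((\a.a) (\b.(\c.b))))
Step 6: ((((q v) (\e.((\i.((e i) i)) e))) u) ((\a.a) (\b.(\c.b))))
Step 7: ((((q v) (\e.((e e) e))) u) ((\a.a) (\b.(\c.b))))
Step 8: ((((q v) (\e.((e e) e))) u) (\b.(\c.b)))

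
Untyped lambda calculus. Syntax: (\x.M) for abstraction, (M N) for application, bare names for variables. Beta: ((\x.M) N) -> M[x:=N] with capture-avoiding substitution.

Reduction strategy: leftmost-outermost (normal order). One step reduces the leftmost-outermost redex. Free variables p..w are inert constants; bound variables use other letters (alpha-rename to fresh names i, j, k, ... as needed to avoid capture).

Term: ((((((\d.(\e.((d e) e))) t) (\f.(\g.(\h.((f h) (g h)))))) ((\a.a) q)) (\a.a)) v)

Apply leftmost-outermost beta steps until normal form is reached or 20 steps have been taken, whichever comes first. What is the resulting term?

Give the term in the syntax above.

Step 0: ((((((\d.(\e.((d e) e))) t) (\f.(\g.(\h.((f h) (g h)))))) ((\a.a) q)) (\a.a)) v)
Step 1: (((((\e.((t e) e)) (\f.(\g.(\h.((f h) (g h)))))) ((\a.a) q)) (\a.a)) v)
Step 2: (((((t (\f.(\g.(\h.((f h) (g h)))))) (\f.(\g.(\h.((f h) (g h)))))) ((\a.a) q)) (\a.a)) v)
Step 3: (((((t (\f.(\g.(\h.((f h) (g h)))))) (\f.(\g.(\h.((f h) (g h)))))) q) (\a.a)) v)

Answer: (((((t (\f.(\g.(\h.((f h) (g h)))))) (\f.(\g.(\h.((f h) (g h)))))) q) (\a.a)) v)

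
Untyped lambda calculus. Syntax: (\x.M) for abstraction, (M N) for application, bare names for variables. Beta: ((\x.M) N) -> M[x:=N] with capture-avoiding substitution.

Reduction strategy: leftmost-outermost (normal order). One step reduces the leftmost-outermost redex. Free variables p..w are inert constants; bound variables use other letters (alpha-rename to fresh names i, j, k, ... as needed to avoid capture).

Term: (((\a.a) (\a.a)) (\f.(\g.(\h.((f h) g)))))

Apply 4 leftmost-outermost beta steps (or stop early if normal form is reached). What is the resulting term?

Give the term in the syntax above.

Step 0: (((\a.a) (\a.a)) (\f.(\g.(\h.((f h) g)))))
Step 1: ((\a.a) (\f.(\g.(\h.((f h) g)))))
Step 2: (\f.(\g.(\h.((f h) g))))
Step 3: (normal form reached)

Answer: (\f.(\g.(\h.((f h) g))))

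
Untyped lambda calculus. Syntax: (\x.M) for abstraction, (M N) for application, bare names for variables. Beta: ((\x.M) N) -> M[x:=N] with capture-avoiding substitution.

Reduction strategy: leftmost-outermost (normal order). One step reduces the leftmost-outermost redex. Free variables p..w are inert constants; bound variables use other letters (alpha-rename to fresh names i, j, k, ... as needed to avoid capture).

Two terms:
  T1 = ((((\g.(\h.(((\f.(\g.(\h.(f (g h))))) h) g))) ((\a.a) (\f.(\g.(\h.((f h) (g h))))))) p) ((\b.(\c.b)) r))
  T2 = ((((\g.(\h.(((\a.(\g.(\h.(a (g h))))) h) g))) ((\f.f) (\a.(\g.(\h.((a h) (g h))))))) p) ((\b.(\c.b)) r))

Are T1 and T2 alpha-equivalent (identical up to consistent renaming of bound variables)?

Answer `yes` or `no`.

Answer: yes

Derivation:
Term 1: ((((\g.(\h.(((\f.(\g.(\h.(f (g h))))) h) g))) ((\a.a) (\f.(\g.(\h.((f h) (g h))))))) p) ((\b.(\c.b)) r))
Term 2: ((((\g.(\h.(((\a.(\g.(\h.(a (g h))))) h) g))) ((\f.f) (\a.(\g.(\h.((a h) (g h))))))) p) ((\b.(\c.b)) r))
Alpha-equivalence: compare structure up to binder renaming.
Result: True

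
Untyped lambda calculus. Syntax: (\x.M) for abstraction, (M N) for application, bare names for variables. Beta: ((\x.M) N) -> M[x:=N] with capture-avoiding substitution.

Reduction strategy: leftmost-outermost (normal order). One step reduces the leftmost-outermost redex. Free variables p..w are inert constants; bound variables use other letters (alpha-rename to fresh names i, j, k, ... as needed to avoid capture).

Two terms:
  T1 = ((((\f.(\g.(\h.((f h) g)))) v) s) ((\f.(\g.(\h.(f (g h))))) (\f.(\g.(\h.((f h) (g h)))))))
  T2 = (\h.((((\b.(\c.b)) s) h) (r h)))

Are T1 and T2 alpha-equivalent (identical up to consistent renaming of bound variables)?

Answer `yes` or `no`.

Term 1: ((((\f.(\g.(\h.((f h) g)))) v) s) ((\f.(\g.(\h.(f (g h))))) (\f.(\g.(\h.((f h) (g h)))))))
Term 2: (\h.((((\b.(\c.b)) s) h) (r h)))
Alpha-equivalence: compare structure up to binder renaming.
Result: False

Answer: no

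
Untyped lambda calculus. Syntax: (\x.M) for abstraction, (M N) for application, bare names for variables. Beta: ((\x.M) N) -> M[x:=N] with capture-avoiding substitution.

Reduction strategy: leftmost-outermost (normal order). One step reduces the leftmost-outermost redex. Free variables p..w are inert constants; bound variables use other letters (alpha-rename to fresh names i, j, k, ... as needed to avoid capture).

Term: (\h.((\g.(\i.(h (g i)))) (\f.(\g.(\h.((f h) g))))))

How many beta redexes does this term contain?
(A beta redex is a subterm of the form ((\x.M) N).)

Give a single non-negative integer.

Term: (\h.((\g.(\i.(h (g i)))) (\f.(\g.(\h.((f h) g))))))
  Redex: ((\g.(\i.(h (g i)))) (\f.(\g.(\h.((f h) g)))))
Total redexes: 1

Answer: 1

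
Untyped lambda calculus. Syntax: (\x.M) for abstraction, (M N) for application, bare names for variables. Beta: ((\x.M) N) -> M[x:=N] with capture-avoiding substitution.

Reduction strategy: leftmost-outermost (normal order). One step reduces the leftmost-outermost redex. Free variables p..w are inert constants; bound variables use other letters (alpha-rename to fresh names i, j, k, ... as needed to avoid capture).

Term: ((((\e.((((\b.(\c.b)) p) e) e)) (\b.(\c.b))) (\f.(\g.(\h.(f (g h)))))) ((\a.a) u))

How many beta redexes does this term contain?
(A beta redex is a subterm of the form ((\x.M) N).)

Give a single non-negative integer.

Term: ((((\e.((((\b.(\c.b)) p) e) e)) (\b.(\c.b))) (\f.(\g.(\h.(f (g h)))))) ((\a.a) u))
  Redex: ((\e.((((\b.(\c.b)) p) e) e)) (\b.(\c.b)))
  Redex: ((\b.(\c.b)) p)
  Redex: ((\a.a) u)
Total redexes: 3

Answer: 3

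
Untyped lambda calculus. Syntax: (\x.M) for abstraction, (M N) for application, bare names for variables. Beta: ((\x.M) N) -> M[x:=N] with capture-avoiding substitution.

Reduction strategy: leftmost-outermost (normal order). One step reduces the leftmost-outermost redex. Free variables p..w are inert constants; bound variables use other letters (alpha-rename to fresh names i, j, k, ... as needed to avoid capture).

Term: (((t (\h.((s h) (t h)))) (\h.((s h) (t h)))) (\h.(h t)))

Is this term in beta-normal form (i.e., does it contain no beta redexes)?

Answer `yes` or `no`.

Term: (((t (\h.((s h) (t h)))) (\h.((s h) (t h)))) (\h.(h t)))
No beta redexes found.

Answer: yes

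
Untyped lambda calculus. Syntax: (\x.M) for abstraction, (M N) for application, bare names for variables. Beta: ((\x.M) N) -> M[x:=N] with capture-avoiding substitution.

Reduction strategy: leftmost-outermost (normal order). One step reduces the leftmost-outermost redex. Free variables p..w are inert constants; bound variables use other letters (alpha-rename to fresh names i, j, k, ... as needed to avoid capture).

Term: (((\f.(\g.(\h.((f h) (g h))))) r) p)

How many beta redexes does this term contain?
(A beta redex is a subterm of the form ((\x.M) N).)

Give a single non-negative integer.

Answer: 1

Derivation:
Term: (((\f.(\g.(\h.((f h) (g h))))) r) p)
  Redex: ((\f.(\g.(\h.((f h) (g h))))) r)
Total redexes: 1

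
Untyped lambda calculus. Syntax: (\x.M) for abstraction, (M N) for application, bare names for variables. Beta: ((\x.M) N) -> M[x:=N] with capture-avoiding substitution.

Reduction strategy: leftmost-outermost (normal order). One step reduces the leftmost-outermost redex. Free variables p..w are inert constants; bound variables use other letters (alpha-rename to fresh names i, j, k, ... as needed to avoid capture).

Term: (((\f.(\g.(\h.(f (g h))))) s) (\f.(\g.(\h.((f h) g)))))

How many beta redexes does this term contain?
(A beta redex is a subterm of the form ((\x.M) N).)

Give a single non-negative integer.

Term: (((\f.(\g.(\h.(f (g h))))) s) (\f.(\g.(\h.((f h) g)))))
  Redex: ((\f.(\g.(\h.(f (g h))))) s)
Total redexes: 1

Answer: 1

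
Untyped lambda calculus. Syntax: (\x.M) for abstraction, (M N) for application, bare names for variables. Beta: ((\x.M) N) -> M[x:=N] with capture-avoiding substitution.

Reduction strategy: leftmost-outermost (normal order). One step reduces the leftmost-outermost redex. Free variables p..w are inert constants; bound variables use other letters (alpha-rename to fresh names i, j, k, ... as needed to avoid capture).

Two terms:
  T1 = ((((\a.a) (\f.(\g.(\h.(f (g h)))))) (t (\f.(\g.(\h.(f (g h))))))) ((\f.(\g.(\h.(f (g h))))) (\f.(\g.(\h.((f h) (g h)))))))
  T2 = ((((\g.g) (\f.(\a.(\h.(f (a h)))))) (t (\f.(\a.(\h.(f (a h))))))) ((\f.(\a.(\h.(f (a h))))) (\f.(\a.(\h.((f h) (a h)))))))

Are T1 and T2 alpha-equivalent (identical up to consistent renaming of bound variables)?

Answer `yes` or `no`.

Term 1: ((((\a.a) (\f.(\g.(\h.(f (g h)))))) (t (\f.(\g.(\h.(f (g h))))))) ((\f.(\g.(\h.(f (g h))))) (\f.(\g.(\h.((f h) (g h)))))))
Term 2: ((((\g.g) (\f.(\a.(\h.(f (a h)))))) (t (\f.(\a.(\h.(f (a h))))))) ((\f.(\a.(\h.(f (a h))))) (\f.(\a.(\h.((f h) (a h)))))))
Alpha-equivalence: compare structure up to binder renaming.
Result: True

Answer: yes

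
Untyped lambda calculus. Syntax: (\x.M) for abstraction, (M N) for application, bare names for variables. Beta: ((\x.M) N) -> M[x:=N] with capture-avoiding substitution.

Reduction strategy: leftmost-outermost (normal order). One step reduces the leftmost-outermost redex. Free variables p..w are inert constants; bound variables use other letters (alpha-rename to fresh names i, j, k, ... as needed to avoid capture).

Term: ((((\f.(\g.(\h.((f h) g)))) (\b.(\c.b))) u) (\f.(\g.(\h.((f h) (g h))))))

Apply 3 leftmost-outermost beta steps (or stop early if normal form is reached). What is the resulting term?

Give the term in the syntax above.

Answer: (((\b.(\c.b)) (\f.(\g.(\h.((f h) (g h)))))) u)

Derivation:
Step 0: ((((\f.(\g.(\h.((f h) g)))) (\b.(\c.b))) u) (\f.(\g.(\h.((f h) (g h))))))
Step 1: (((\g.(\h.(((\b.(\c.b)) h) g))) u) (\f.(\g.(\h.((f h) (g h))))))
Step 2: ((\h.(((\b.(\c.b)) h) u)) (\f.(\g.(\h.((f h) (g h))))))
Step 3: (((\b.(\c.b)) (\f.(\g.(\h.((f h) (g h)))))) u)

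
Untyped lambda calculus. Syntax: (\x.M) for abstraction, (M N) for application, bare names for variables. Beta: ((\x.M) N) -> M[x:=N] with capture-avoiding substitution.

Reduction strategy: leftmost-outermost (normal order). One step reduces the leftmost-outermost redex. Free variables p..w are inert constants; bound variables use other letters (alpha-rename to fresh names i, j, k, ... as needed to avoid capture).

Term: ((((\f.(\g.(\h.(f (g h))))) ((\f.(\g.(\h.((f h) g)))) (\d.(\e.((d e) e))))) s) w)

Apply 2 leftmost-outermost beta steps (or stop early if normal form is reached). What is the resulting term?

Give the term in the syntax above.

Step 0: ((((\f.(\g.(\h.(f (g h))))) ((\f.(\g.(\h.((f h) g)))) (\d.(\e.((d e) e))))) s) w)
Step 1: (((\g.(\h.(((\f.(\g.(\h.((f h) g)))) (\d.(\e.((d e) e)))) (g h)))) s) w)
Step 2: ((\h.(((\f.(\g.(\h.((f h) g)))) (\d.(\e.((d e) e)))) (s h))) w)

Answer: ((\h.(((\f.(\g.(\h.((f h) g)))) (\d.(\e.((d e) e)))) (s h))) w)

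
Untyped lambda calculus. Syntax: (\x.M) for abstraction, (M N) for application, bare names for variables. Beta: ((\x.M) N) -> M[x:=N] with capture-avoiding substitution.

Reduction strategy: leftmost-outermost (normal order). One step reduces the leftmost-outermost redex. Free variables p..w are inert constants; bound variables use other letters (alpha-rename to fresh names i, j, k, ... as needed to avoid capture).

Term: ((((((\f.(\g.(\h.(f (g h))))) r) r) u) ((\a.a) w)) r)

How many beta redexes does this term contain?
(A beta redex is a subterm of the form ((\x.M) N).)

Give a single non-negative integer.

Answer: 2

Derivation:
Term: ((((((\f.(\g.(\h.(f (g h))))) r) r) u) ((\a.a) w)) r)
  Redex: ((\f.(\g.(\h.(f (g h))))) r)
  Redex: ((\a.a) w)
Total redexes: 2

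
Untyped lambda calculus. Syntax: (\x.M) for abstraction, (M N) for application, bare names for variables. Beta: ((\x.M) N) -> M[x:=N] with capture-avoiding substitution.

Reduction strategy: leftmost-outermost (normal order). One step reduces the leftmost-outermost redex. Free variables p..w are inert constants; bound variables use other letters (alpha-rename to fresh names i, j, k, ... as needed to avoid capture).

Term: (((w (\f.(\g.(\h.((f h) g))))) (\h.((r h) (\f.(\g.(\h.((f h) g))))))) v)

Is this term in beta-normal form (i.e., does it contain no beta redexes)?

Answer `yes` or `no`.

Answer: yes

Derivation:
Term: (((w (\f.(\g.(\h.((f h) g))))) (\h.((r h) (\f.(\g.(\h.((f h) g))))))) v)
No beta redexes found.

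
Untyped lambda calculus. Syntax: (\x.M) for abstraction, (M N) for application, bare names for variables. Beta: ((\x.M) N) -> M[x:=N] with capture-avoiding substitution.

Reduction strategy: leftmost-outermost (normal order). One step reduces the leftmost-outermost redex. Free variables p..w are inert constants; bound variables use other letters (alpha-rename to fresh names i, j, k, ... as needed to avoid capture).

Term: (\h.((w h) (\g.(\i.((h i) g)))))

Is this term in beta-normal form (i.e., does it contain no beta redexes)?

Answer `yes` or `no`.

Answer: yes

Derivation:
Term: (\h.((w h) (\g.(\i.((h i) g)))))
No beta redexes found.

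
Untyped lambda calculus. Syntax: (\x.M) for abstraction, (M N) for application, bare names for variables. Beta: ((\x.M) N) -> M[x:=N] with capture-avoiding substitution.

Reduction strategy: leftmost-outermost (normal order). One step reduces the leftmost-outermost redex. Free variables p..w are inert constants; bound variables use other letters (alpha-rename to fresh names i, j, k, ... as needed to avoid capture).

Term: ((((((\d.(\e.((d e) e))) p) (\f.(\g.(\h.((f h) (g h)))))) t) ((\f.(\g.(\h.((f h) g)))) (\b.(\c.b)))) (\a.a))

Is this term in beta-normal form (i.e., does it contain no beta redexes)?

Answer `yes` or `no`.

Answer: no

Derivation:
Term: ((((((\d.(\e.((d e) e))) p) (\f.(\g.(\h.((f h) (g h)))))) t) ((\f.(\g.(\h.((f h) g)))) (\b.(\c.b)))) (\a.a))
Found 2 beta redex(es).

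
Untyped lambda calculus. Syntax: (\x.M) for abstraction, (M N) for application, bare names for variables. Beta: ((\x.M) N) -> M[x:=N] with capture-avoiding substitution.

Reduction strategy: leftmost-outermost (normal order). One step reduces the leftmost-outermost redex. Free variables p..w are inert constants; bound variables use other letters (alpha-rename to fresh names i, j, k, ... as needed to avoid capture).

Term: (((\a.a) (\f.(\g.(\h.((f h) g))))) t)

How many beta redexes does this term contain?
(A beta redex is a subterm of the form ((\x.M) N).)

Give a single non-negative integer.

Term: (((\a.a) (\f.(\g.(\h.((f h) g))))) t)
  Redex: ((\a.a) (\f.(\g.(\h.((f h) g)))))
Total redexes: 1

Answer: 1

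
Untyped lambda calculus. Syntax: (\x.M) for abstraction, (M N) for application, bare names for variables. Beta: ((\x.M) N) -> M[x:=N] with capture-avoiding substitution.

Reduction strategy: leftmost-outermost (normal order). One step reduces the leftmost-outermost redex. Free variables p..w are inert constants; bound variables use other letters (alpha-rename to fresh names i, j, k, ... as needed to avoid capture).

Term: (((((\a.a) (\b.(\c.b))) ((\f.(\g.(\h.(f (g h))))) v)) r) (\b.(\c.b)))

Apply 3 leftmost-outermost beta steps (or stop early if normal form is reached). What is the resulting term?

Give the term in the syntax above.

Answer: (((\f.(\g.(\h.(f (g h))))) v) (\b.(\c.b)))

Derivation:
Step 0: (((((\a.a) (\b.(\c.b))) ((\f.(\g.(\h.(f (g h))))) v)) r) (\b.(\c.b)))
Step 1: ((((\b.(\c.b)) ((\f.(\g.(\h.(f (g h))))) v)) r) (\b.(\c.b)))
Step 2: (((\c.((\f.(\g.(\h.(f (g h))))) v)) r) (\b.(\c.b)))
Step 3: (((\f.(\g.(\h.(f (g h))))) v) (\b.(\c.b)))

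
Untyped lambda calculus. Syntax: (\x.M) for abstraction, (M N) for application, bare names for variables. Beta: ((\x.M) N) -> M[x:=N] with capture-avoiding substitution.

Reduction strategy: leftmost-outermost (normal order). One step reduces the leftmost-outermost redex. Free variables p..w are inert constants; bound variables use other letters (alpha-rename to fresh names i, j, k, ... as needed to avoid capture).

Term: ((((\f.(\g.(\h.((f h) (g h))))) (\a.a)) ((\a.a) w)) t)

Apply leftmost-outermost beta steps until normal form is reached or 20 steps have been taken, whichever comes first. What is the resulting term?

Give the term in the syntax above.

Step 0: ((((\f.(\g.(\h.((f h) (g h))))) (\a.a)) ((\a.a) w)) t)
Step 1: (((\g.(\h.(((\a.a) h) (g h)))) ((\a.a) w)) t)
Step 2: ((\h.(((\a.a) h) (((\a.a) w) h))) t)
Step 3: (((\a.a) t) (((\a.a) w) t))
Step 4: (t (((\a.a) w) t))
Step 5: (t (w t))

Answer: (t (w t))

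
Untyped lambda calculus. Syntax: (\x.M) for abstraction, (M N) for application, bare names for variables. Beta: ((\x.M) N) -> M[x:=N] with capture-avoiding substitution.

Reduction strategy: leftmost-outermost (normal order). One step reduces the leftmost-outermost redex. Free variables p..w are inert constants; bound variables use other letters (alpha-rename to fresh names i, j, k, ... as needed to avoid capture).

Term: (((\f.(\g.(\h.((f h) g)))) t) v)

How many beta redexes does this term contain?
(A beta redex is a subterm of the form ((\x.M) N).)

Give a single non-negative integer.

Answer: 1

Derivation:
Term: (((\f.(\g.(\h.((f h) g)))) t) v)
  Redex: ((\f.(\g.(\h.((f h) g)))) t)
Total redexes: 1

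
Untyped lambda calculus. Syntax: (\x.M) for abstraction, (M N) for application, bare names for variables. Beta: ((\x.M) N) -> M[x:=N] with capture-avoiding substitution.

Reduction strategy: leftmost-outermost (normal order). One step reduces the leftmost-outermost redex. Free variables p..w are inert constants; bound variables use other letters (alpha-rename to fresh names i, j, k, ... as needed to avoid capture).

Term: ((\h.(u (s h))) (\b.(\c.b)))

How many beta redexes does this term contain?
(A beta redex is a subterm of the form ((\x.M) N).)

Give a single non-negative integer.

Answer: 1

Derivation:
Term: ((\h.(u (s h))) (\b.(\c.b)))
  Redex: ((\h.(u (s h))) (\b.(\c.b)))
Total redexes: 1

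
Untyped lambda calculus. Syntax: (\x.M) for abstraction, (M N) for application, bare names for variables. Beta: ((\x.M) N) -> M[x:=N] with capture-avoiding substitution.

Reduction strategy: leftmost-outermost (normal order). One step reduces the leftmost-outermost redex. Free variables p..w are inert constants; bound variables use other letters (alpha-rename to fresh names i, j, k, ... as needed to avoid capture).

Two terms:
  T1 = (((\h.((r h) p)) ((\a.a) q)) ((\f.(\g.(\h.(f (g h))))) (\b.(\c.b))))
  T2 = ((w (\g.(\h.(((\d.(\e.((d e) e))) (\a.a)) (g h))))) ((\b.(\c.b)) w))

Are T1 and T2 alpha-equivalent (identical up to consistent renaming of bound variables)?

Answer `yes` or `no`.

Term 1: (((\h.((r h) p)) ((\a.a) q)) ((\f.(\g.(\h.(f (g h))))) (\b.(\c.b))))
Term 2: ((w (\g.(\h.(((\d.(\e.((d e) e))) (\a.a)) (g h))))) ((\b.(\c.b)) w))
Alpha-equivalence: compare structure up to binder renaming.
Result: False

Answer: no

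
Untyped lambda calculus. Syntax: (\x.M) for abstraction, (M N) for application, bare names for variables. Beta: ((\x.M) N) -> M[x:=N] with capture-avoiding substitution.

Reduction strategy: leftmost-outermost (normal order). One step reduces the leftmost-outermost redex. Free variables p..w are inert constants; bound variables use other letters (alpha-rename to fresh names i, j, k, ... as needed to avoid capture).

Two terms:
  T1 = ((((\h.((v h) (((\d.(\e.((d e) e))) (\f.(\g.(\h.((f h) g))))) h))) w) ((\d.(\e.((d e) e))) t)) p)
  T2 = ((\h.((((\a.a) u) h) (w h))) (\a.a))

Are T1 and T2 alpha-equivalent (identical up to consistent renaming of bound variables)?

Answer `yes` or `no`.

Answer: no

Derivation:
Term 1: ((((\h.((v h) (((\d.(\e.((d e) e))) (\f.(\g.(\h.((f h) g))))) h))) w) ((\d.(\e.((d e) e))) t)) p)
Term 2: ((\h.((((\a.a) u) h) (w h))) (\a.a))
Alpha-equivalence: compare structure up to binder renaming.
Result: False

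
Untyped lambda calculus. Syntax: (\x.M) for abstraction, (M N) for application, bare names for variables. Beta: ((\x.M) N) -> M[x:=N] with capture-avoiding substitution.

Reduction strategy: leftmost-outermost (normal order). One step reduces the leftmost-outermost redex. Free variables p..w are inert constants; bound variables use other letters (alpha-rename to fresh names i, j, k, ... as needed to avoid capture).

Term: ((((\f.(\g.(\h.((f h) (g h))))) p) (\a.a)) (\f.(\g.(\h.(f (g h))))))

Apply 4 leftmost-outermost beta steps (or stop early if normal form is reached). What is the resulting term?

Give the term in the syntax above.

Answer: ((p (\f.(\g.(\h.(f (g h)))))) (\f.(\g.(\h.(f (g h))))))

Derivation:
Step 0: ((((\f.(\g.(\h.((f h) (g h))))) p) (\a.a)) (\f.(\g.(\h.(f (g h))))))
Step 1: (((\g.(\h.((p h) (g h)))) (\a.a)) (\f.(\g.(\h.(f (g h))))))
Step 2: ((\h.((p h) ((\a.a) h))) (\f.(\g.(\h.(f (g h))))))
Step 3: ((p (\f.(\g.(\h.(f (g h)))))) ((\a.a) (\f.(\g.(\h.(f (g h)))))))
Step 4: ((p (\f.(\g.(\h.(f (g h)))))) (\f.(\g.(\h.(f (g h))))))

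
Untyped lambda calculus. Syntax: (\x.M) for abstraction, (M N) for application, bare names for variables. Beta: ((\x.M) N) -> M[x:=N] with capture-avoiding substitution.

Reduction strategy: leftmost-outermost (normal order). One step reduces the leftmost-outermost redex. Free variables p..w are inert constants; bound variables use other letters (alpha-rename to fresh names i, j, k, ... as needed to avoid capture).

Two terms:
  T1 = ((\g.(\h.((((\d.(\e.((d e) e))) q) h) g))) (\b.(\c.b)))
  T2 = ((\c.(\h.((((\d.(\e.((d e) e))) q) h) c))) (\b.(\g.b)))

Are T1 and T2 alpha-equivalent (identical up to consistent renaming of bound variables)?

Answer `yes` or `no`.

Answer: yes

Derivation:
Term 1: ((\g.(\h.((((\d.(\e.((d e) e))) q) h) g))) (\b.(\c.b)))
Term 2: ((\c.(\h.((((\d.(\e.((d e) e))) q) h) c))) (\b.(\g.b)))
Alpha-equivalence: compare structure up to binder renaming.
Result: True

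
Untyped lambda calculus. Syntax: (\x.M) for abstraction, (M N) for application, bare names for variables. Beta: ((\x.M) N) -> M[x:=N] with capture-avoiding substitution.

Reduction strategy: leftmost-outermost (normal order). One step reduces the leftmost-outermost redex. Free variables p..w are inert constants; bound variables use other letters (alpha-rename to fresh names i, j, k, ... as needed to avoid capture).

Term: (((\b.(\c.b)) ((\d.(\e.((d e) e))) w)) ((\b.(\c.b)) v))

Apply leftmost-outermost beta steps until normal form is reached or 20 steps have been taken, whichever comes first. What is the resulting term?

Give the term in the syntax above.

Answer: (\e.((w e) e))

Derivation:
Step 0: (((\b.(\c.b)) ((\d.(\e.((d e) e))) w)) ((\b.(\c.b)) v))
Step 1: ((\c.((\d.(\e.((d e) e))) w)) ((\b.(\c.b)) v))
Step 2: ((\d.(\e.((d e) e))) w)
Step 3: (\e.((w e) e))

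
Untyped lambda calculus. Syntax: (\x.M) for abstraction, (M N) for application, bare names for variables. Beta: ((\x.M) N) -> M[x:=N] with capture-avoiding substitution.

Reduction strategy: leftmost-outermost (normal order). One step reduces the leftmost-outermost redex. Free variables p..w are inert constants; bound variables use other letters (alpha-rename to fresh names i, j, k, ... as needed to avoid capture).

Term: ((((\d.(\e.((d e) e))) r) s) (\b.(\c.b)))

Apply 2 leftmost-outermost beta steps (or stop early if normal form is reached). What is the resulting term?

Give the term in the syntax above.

Step 0: ((((\d.(\e.((d e) e))) r) s) (\b.(\c.b)))
Step 1: (((\e.((r e) e)) s) (\b.(\c.b)))
Step 2: (((r s) s) (\b.(\c.b)))

Answer: (((r s) s) (\b.(\c.b)))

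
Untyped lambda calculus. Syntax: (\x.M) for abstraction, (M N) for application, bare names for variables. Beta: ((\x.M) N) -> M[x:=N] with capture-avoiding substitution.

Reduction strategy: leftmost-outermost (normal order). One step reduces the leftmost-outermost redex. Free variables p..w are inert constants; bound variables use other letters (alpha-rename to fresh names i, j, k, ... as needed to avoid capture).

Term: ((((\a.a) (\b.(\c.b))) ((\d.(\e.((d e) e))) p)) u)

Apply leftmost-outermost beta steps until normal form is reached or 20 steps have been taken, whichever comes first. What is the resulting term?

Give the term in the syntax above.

Answer: (\e.((p e) e))

Derivation:
Step 0: ((((\a.a) (\b.(\c.b))) ((\d.(\e.((d e) e))) p)) u)
Step 1: (((\b.(\c.b)) ((\d.(\e.((d e) e))) p)) u)
Step 2: ((\c.((\d.(\e.((d e) e))) p)) u)
Step 3: ((\d.(\e.((d e) e))) p)
Step 4: (\e.((p e) e))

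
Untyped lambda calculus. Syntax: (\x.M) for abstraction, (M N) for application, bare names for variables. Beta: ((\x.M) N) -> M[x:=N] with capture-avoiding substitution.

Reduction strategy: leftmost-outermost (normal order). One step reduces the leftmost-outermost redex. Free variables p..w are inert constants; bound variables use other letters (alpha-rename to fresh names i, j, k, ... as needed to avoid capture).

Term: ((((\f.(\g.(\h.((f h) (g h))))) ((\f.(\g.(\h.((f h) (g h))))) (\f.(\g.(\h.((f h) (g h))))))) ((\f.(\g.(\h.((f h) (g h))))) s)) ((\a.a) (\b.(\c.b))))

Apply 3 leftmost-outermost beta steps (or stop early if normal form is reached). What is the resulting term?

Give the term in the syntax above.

Answer: ((((\f.(\g.(\h.((f h) (g h))))) (\f.(\g.(\h.((f h) (g h)))))) ((\a.a) (\b.(\c.b)))) (((\f.(\g.(\h.((f h) (g h))))) s) ((\a.a) (\b.(\c.b)))))

Derivation:
Step 0: ((((\f.(\g.(\h.((f h) (g h))))) ((\f.(\g.(\h.((f h) (g h))))) (\f.(\g.(\h.((f h) (g h))))))) ((\f.(\g.(\h.((f h) (g h))))) s)) ((\a.a) (\b.(\c.b))))
Step 1: (((\g.(\h.((((\f.(\g.(\h.((f h) (g h))))) (\f.(\g.(\h.((f h) (g h)))))) h) (g h)))) ((\f.(\g.(\h.((f h) (g h))))) s)) ((\a.a) (\b.(\c.b))))
Step 2: ((\h.((((\f.(\g.(\h.((f h) (g h))))) (\f.(\g.(\h.((f h) (g h)))))) h) (((\f.(\g.(\h.((f h) (g h))))) s) h))) ((\a.a) (\b.(\c.b))))
Step 3: ((((\f.(\g.(\h.((f h) (g h))))) (\f.(\g.(\h.((f h) (g h)))))) ((\a.a) (\b.(\c.b)))) (((\f.(\g.(\h.((f h) (g h))))) s) ((\a.a) (\b.(\c.b)))))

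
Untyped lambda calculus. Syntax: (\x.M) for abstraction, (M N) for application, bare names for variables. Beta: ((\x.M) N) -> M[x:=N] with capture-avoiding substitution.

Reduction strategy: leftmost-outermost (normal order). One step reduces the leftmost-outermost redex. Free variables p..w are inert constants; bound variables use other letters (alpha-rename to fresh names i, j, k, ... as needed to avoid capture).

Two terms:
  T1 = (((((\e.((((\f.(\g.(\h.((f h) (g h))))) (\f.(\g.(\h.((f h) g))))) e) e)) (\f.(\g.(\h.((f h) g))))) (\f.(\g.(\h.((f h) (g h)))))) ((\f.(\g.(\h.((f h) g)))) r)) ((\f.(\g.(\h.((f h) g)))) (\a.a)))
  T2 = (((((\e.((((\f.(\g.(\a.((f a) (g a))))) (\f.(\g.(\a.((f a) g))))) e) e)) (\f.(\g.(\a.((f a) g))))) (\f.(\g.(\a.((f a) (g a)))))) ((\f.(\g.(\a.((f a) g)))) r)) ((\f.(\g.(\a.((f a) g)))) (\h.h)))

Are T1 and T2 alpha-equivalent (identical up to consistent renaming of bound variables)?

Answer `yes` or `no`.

Term 1: (((((\e.((((\f.(\g.(\h.((f h) (g h))))) (\f.(\g.(\h.((f h) g))))) e) e)) (\f.(\g.(\h.((f h) g))))) (\f.(\g.(\h.((f h) (g h)))))) ((\f.(\g.(\h.((f h) g)))) r)) ((\f.(\g.(\h.((f h) g)))) (\a.a)))
Term 2: (((((\e.((((\f.(\g.(\a.((f a) (g a))))) (\f.(\g.(\a.((f a) g))))) e) e)) (\f.(\g.(\a.((f a) g))))) (\f.(\g.(\a.((f a) (g a)))))) ((\f.(\g.(\a.((f a) g)))) r)) ((\f.(\g.(\a.((f a) g)))) (\h.h)))
Alpha-equivalence: compare structure up to binder renaming.
Result: True

Answer: yes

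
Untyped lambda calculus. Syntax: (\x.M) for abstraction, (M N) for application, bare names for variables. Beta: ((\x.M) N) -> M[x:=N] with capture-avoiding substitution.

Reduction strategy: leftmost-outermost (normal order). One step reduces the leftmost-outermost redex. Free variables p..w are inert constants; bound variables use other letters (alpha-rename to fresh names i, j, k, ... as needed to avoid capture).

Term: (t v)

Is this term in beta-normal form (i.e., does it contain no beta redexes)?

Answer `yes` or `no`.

Answer: yes

Derivation:
Term: (t v)
No beta redexes found.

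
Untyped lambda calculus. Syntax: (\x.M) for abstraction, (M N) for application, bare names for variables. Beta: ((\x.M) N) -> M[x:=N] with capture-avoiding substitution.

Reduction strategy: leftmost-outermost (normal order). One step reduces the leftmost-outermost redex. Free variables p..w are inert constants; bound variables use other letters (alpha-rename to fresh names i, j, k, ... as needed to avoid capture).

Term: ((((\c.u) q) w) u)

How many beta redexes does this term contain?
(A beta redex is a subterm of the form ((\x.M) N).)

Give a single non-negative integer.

Term: ((((\c.u) q) w) u)
  Redex: ((\c.u) q)
Total redexes: 1

Answer: 1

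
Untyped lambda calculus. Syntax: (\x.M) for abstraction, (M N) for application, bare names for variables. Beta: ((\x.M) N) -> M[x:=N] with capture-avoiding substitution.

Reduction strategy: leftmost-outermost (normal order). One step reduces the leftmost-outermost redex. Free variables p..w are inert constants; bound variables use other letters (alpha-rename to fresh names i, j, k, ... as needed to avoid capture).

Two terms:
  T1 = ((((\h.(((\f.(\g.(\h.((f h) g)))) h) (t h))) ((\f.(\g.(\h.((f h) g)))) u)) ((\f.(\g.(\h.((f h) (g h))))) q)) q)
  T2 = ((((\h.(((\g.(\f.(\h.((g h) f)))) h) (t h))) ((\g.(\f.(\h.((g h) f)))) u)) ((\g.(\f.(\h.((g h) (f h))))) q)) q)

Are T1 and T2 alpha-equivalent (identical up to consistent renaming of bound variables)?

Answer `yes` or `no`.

Answer: yes

Derivation:
Term 1: ((((\h.(((\f.(\g.(\h.((f h) g)))) h) (t h))) ((\f.(\g.(\h.((f h) g)))) u)) ((\f.(\g.(\h.((f h) (g h))))) q)) q)
Term 2: ((((\h.(((\g.(\f.(\h.((g h) f)))) h) (t h))) ((\g.(\f.(\h.((g h) f)))) u)) ((\g.(\f.(\h.((g h) (f h))))) q)) q)
Alpha-equivalence: compare structure up to binder renaming.
Result: True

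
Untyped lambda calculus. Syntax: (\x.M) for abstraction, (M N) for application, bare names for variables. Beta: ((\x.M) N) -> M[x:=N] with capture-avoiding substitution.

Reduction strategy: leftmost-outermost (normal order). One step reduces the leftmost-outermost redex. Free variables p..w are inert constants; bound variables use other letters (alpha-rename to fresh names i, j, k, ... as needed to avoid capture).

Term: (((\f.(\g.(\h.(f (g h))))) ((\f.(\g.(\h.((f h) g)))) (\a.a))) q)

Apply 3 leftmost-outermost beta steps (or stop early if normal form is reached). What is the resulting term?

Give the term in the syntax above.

Answer: (\h.((\g.(\h.(((\a.a) h) g))) (q h)))

Derivation:
Step 0: (((\f.(\g.(\h.(f (g h))))) ((\f.(\g.(\h.((f h) g)))) (\a.a))) q)
Step 1: ((\g.(\h.(((\f.(\g.(\h.((f h) g)))) (\a.a)) (g h)))) q)
Step 2: (\h.(((\f.(\g.(\h.((f h) g)))) (\a.a)) (q h)))
Step 3: (\h.((\g.(\h.(((\a.a) h) g))) (q h)))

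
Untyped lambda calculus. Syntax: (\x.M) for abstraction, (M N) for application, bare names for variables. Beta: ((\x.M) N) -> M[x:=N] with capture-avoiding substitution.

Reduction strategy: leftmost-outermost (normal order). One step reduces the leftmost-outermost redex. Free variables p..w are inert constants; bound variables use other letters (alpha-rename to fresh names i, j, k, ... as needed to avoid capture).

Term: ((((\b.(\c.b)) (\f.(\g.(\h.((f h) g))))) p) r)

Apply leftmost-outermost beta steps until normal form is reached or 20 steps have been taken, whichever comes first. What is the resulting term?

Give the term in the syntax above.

Answer: (\g.(\h.((r h) g)))

Derivation:
Step 0: ((((\b.(\c.b)) (\f.(\g.(\h.((f h) g))))) p) r)
Step 1: (((\c.(\f.(\g.(\h.((f h) g))))) p) r)
Step 2: ((\f.(\g.(\h.((f h) g)))) r)
Step 3: (\g.(\h.((r h) g)))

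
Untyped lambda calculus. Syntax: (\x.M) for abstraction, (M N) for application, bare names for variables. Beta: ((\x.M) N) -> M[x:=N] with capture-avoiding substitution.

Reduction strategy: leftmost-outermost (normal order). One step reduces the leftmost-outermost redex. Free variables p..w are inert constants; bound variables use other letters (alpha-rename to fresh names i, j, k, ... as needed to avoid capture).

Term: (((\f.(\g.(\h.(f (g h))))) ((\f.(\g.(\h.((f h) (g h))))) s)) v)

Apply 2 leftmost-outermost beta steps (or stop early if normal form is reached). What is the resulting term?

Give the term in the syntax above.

Step 0: (((\f.(\g.(\h.(f (g h))))) ((\f.(\g.(\h.((f h) (g h))))) s)) v)
Step 1: ((\g.(\h.(((\f.(\g.(\h.((f h) (g h))))) s) (g h)))) v)
Step 2: (\h.(((\f.(\g.(\h.((f h) (g h))))) s) (v h)))

Answer: (\h.(((\f.(\g.(\h.((f h) (g h))))) s) (v h)))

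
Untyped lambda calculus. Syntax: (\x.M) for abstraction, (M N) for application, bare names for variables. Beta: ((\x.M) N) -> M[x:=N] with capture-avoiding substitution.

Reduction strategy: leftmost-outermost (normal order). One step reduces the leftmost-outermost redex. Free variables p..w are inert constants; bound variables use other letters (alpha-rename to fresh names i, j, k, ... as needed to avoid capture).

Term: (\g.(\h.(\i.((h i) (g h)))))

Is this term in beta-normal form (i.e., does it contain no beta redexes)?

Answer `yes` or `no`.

Answer: yes

Derivation:
Term: (\g.(\h.(\i.((h i) (g h)))))
No beta redexes found.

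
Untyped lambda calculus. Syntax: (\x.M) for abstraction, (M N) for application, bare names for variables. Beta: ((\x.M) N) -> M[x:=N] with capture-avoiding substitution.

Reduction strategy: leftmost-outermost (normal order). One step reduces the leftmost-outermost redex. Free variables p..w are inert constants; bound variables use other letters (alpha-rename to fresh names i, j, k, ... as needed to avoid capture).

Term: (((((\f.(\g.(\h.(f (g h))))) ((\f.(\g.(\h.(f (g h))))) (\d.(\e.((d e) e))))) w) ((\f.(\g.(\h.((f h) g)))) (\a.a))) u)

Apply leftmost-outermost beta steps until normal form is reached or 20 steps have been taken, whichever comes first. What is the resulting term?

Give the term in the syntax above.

Answer: (\e.((((w (\g.(\h.(h g)))) u) e) e))

Derivation:
Step 0: (((((\f.(\g.(\h.(f (g h))))) ((\f.(\g.(\h.(f (g h))))) (\d.(\e.((d e) e))))) w) ((\f.(\g.(\h.((f h) g)))) (\a.a))) u)
Step 1: ((((\g.(\h.(((\f.(\g.(\h.(f (g h))))) (\d.(\e.((d e) e)))) (g h)))) w) ((\f.(\g.(\h.((f h) g)))) (\a.a))) u)
Step 2: (((\h.(((\f.(\g.(\h.(f (g h))))) (\d.(\e.((d e) e)))) (w h))) ((\f.(\g.(\h.((f h) g)))) (\a.a))) u)
Step 3: ((((\f.(\g.(\h.(f (g h))))) (\d.(\e.((d e) e)))) (w ((\f.(\g.(\h.((f h) g)))) (\a.a)))) u)
Step 4: (((\g.(\h.((\d.(\e.((d e) e))) (g h)))) (w ((\f.(\g.(\h.((f h) g)))) (\a.a)))) u)
Step 5: ((\h.((\d.(\e.((d e) e))) ((w ((\f.(\g.(\h.((f h) g)))) (\a.a))) h))) u)
Step 6: ((\d.(\e.((d e) e))) ((w ((\f.(\g.(\h.((f h) g)))) (\a.a))) u))
Step 7: (\e.((((w ((\f.(\g.(\h.((f h) g)))) (\a.a))) u) e) e))
Step 8: (\e.((((w (\g.(\h.(((\a.a) h) g)))) u) e) e))
Step 9: (\e.((((w (\g.(\h.(h g)))) u) e) e))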